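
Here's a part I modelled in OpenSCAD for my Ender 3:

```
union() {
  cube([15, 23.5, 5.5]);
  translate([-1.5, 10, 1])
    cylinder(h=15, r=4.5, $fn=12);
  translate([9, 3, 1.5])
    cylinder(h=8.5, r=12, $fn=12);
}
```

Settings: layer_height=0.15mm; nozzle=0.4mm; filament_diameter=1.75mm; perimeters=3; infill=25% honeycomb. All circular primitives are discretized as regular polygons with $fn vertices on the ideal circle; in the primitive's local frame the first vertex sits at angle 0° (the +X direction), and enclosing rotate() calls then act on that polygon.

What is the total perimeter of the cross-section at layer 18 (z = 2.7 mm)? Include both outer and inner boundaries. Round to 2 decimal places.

101.73 mm

At z = 2.7 mm: the cube (footprint 15×23.5) is included at this height (perimeter 77.00 mm); the r=4.5 cylinder at (-1.5, 10) contributes a regular 12-gon of circumradius 4.5 (perimeter = 2·12·4.500·sin(180°/12) = 27.95 mm); the r=12 cylinder at (9, 3) contributes a regular 12-gon of circumradius 12 (perimeter = 2·12·12.000·sin(180°/12) = 74.54 mm); Combining (union): the regions partially overlap (shared area 230.60 mm²), so the edge portions inside another operand are dropped and the merged outline is re-measured after clipping — boundary = 101.73 mm. Overall, the cross-section is a single solid region. Total boundary length (outer) = 101.73 mm.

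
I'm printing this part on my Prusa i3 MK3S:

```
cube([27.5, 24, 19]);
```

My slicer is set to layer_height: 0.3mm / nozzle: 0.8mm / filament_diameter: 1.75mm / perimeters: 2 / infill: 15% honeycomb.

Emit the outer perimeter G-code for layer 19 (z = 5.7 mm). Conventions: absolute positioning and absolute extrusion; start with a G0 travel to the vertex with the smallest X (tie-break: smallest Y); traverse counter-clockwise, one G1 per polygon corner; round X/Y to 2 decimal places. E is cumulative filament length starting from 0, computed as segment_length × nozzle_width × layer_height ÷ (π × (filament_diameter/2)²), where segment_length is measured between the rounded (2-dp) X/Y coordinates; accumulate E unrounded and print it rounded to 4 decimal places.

G0 X0.00 Y0.00 Z5.70
G1 X27.50 Y0.00 E2.7440
G1 X27.50 Y24.00 E5.1387
G1 X0.00 Y24.00 E7.8827
G1 X0.00 Y0.00 E10.2774

At z = 5.7 mm: the cube is present — its section is the full 27.5×24 rectangle. The outline is a single polygon with 4 vertices. Extrusion per mm of travel: 0.8 × 0.3 / (π × 0.875²) = 0.099780. Accumulating E over each segment gives final E = 10.2774.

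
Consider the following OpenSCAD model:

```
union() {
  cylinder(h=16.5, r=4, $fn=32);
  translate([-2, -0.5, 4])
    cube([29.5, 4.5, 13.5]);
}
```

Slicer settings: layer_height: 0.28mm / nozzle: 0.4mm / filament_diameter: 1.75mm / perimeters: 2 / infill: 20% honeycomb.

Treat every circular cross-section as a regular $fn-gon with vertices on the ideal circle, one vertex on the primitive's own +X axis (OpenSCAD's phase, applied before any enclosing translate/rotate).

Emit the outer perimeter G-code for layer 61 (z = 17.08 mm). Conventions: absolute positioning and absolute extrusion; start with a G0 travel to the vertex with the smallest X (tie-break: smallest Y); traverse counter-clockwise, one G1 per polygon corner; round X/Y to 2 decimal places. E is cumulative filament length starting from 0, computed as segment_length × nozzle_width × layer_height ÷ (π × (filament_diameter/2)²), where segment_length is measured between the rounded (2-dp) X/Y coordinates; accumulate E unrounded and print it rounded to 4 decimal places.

At z = 17.08 mm: the cylinder does not reach this height (z outside [0, 16.5]); the cube at (-2, -0.5) is present — its section is the full 29.5×4.5 rectangle; Taking the union: only the 29.5×4.5 cube at (-2, -0.5) is present, so the union is just that shape — 1 connected region. The outline is a single polygon with 4 vertices. Extrusion per mm of travel: 0.4 × 0.28 / (π × 0.875²) = 0.046564. Accumulating E over each segment gives final E = 3.1664.

G0 X-2.00 Y-0.50 Z17.08
G1 X27.50 Y-0.50 E1.3736
G1 X27.50 Y4.00 E1.5832
G1 X-2.00 Y4.00 E2.9568
G1 X-2.00 Y-0.50 E3.1664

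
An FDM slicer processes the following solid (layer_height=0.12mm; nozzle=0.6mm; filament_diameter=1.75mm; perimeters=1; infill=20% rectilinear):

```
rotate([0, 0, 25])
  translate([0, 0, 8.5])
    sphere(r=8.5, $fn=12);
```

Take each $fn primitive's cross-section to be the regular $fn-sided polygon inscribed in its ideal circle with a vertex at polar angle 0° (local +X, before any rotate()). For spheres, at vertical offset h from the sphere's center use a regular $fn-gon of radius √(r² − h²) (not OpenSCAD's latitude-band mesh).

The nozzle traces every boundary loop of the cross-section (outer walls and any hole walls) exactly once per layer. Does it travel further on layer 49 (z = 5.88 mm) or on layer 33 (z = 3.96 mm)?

layer 49 (z = 5.88 mm)

Layer 49 (z = 5.88): the r=8.5 sphere contributes a regular 12-gon of circumradius √(8.5²−2.62²) = 8.086 (perimeter = 2·12·8.086·sin(180°/12) = 50.23 mm); (whole slice rotated 25° about Z — lengths, areas and connectivity unchanged). So its perimeter = 50.23 mm. Layer 33 (z = 3.96): the sphere: section is a regular 12-gon, circumradius = √(r²−h²) = √(8.5²−4.54²) = 7.186 (perimeter = 2·12·7.186·sin(180°/12) = 44.64 mm); (whole slice rotated 25° about Z — lengths, areas and connectivity unchanged). So its perimeter = 44.64 mm. Layer 49 is larger (50.23 vs 44.64 mm).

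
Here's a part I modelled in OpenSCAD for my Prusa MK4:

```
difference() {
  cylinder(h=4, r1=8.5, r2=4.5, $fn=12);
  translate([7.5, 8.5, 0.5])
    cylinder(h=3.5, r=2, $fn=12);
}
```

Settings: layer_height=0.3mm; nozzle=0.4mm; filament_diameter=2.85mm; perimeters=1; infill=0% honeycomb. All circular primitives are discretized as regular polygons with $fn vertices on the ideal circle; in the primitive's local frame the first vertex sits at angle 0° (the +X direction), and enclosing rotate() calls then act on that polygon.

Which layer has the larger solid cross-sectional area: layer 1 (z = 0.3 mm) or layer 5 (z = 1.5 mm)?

layer 1 (z = 0.3 mm)

Layer 1 (z = 0.3): the cone (r1=8.5→r2=4.5) has section circumradius 8.200 here — a regular 12-gon (area = (12/2)·8.200²·sin(360°/12) = 201.72 mm²); the cylinder at (7.5, 8.5) is absent (z outside [0.5, 4]); Subtracting the remaining from the first: none of the subtracted shapes is present at this height, so the cone is unchanged — area = 201.72 mm². So its area = 201.72 mm². Layer 5 (z = 1.5): the cone: at t=0.375 of its height the radius interpolates to r₁+(r₂−r₁)t = 7.000, giving a regular 12-gon of that circumradius (area = (12/2)·7.000²·sin(360°/12) = 147.00 mm²); the r=2 cylinder at (7.5, 8.5) contributes a regular 12-gon of circumradius 2 (area = (12/2)·2.000²·sin(360°/12) = 12.00 mm²); Taking the first minus the rest: starting from the cone (147.00 mm²), the r=2 cylinder at (7.5, 8.5) misses the remaining region (no effect) — area = 147.00 mm². So its area = 147.00 mm². Layer 1 is larger (201.72 vs 147.00 mm²).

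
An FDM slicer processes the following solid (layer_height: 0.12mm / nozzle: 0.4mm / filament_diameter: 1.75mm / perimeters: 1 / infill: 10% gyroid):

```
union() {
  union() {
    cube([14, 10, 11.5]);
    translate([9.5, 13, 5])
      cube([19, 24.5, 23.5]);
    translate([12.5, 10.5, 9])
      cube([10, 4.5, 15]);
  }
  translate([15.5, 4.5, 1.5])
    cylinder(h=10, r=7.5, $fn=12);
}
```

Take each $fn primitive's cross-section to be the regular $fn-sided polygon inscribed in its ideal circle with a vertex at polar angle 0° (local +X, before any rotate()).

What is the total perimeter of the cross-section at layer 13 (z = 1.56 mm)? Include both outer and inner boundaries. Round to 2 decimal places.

At z = 1.56 mm: the cube is present — its section is the full 14×10 rectangle (perimeter 48.00 mm); the cube at (9.5, 13) is not intersected at this z (z outside [5, 28.5]); the cube at (12.5, 10.5) does not reach this height (z outside [9, 24]); Merging all regions: only the 14×10 cube is present, so the union is just that shape — boundary = 48.00 mm; the r=7.5 cylinder at (15.5, 4.5) gives a regular 12-gon of circumradius 7.5 (constant along its height) (perimeter = 2·12·7.500·sin(180°/12) = 46.59 mm); Merging all regions: the regions partially overlap (shared area 51.91 mm²), so the edge portions inside another operand are dropped and the merged outline is re-measured after clipping — boundary = 65.80 mm. Overall, the cross-section is a single solid region. Total boundary length (outer) = 65.80 mm.

65.80 mm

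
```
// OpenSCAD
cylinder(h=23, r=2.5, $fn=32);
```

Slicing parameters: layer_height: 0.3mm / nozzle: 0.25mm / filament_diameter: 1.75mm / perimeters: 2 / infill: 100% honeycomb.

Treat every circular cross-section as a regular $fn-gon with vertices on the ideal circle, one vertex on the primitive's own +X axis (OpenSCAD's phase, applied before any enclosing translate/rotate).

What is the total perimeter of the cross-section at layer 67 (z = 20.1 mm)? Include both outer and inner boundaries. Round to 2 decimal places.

At z = 20.1 mm: the r=2.5 cylinder gives a regular 32-gon of circumradius 2.5 (constant along its height) (perimeter = 2·32·2.500·sin(180°/32) = 15.68 mm). Overall, the cross-section is a single solid region. Total boundary length (outer) = 15.68 mm.

15.68 mm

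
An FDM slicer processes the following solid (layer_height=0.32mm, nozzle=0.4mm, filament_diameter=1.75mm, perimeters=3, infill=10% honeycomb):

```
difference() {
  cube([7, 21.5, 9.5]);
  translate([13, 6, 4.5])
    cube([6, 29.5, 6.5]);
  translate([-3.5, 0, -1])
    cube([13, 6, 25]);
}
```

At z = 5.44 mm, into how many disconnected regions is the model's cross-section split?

At z = 5.44 mm: the cube (footprint 7×21.5) is included at this height; the cube at (13, 6) (footprint 6×29.5) is included at this height; the cube at (-3.5, 0) (footprint 13×6) is included at this height; After the difference (first − rest): starting from the 7×21.5 cube, the 6×29.5 cube at (13, 6) misses the remaining region (no effect); the 13×6 cube at (-3.5, 0) partially overlaps it — only the 42.00 mm² overlap (of its 78.00 mm²) is removed, clipping the outline — 1 connected region. The result has 1 disconnected region.

1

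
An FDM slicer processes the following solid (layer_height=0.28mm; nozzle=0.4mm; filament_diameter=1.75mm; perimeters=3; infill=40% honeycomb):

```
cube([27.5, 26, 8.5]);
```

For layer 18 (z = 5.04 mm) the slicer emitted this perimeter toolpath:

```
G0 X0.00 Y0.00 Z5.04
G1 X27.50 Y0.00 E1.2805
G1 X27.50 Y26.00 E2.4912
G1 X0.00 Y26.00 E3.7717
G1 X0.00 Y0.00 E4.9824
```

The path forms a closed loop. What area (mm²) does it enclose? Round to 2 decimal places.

715.00 mm²

Apply the shoelace formula to the sequence of (X, Y) vertices; enclosed area = 715.00 mm².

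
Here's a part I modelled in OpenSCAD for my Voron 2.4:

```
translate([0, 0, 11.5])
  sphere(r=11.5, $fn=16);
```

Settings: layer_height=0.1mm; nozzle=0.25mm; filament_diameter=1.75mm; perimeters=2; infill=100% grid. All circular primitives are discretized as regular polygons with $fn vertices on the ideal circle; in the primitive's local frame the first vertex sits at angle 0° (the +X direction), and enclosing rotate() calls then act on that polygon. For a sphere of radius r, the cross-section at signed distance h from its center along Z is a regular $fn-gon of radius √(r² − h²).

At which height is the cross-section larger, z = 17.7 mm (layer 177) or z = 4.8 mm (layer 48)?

Layer 177 (z = 17.7): the sphere: section is a regular 16-gon, circumradius = √(r²−h²) = √(11.5²−6.2²) = 9.686 (area = (16/2)·9.686²·sin(360°/16) = 287.20 mm²). So its area = 287.20 mm². Layer 48 (z = 4.8): the r=11.5 sphere contributes a regular 16-gon of circumradius √(11.5²−6.7²) = 9.347 (area = (16/2)·9.347²·sin(360°/16) = 267.45 mm²). So its area = 267.45 mm². Layer 177 is larger (287.20 vs 267.45 mm²).

layer 177 (z = 17.7 mm)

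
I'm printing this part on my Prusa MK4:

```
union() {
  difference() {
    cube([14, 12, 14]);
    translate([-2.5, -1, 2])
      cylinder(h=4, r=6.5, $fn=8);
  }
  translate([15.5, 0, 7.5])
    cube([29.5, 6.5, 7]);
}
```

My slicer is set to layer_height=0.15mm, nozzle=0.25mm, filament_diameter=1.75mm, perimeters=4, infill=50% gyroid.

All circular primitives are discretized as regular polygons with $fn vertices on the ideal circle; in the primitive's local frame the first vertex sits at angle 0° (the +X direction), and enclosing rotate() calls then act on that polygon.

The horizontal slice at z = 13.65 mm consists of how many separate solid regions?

At z = 13.65 mm: the cube is present — its section is the full 14×12 rectangle; the cylinder at (-2.5, -1) is absent (z outside [2, 6]); Taking the first minus the rest: none of the subtracted shapes is present at this height, so the 14×12 cube is unchanged — 1 connected region; the 29.5×6.5 cube at (15.5, 0) contributes its full rectangle; Merging all regions: the 2 present regions are separate (no shared area or edge), so areas and boundary lengths simply add and each stays a separate island — 2 connected regions. The result has 2 disconnected regions.

2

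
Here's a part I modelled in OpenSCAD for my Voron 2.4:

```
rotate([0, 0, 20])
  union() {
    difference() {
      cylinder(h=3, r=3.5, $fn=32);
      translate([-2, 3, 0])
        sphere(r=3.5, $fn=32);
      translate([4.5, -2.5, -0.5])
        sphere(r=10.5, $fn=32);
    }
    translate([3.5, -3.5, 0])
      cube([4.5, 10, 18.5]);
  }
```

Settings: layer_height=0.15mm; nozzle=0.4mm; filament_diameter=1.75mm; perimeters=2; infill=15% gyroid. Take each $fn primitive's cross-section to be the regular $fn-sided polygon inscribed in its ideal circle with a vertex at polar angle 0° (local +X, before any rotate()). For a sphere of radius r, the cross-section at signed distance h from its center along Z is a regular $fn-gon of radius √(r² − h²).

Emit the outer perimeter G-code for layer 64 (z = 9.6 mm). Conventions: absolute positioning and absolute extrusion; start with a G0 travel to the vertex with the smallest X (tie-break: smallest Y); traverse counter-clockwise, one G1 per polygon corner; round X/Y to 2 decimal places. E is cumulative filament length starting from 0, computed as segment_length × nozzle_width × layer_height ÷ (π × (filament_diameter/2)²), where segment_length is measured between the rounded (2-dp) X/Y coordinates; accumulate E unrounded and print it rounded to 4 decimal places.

At z = 9.6 mm: the cylinder does not reach this height (z outside [0, 3]); the sphere at (-2, 3) is not intersected at this z (|z−center|=9.600 > r=3.5); the sphere at (4.5, -2.5): section is a regular 32-gon, circumradius = √(r²−h²) = √(10.5²−10.1²) = 2.871; After the difference (first − rest): the first operand is absent here, so nothing remains; the cube at (3.5, -3.5) is present — its section is the full 4.5×10 rectangle; Taking the union: only the 4.5×10 cube at (3.5, -3.5) is present, so the union is just that shape — 1 connected region; (rotated 20° about Z; rotation is an isometry so areas/perimeters/island counts are preserved). The outline is a single polygon with 4 vertices. Extrusion per mm of travel: 0.4 × 0.15 / (π × 0.875²) = 0.024945. Accumulating E over each segment gives final E = 0.7228.

G0 X1.07 Y7.31 Z9.60
G1 X4.49 Y-2.09 E0.2495
G1 X8.71 Y-0.55 E0.3616
G1 X5.29 Y8.84 E0.6109
G1 X1.07 Y7.31 E0.7228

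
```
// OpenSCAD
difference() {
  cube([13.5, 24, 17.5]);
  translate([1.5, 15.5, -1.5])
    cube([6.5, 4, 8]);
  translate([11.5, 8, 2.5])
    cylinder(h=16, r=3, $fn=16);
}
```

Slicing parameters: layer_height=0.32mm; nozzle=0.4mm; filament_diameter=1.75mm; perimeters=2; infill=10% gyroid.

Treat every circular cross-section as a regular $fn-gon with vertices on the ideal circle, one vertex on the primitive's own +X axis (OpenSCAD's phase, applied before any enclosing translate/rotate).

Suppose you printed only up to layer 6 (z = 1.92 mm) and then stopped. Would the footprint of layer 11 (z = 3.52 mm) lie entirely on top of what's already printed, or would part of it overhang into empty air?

entirely on top

Compare the two slices. At z = 1.92: the cube is present — its section is the full 13.5×24 rectangle (area 324.00 mm²); the cube at (1.5, 15.5) (footprint 6.5×4) is included at this height (area 26.00 mm²); the cylinder at (11.5, 8) is absent (z outside [2.5, 18.5]); Subtracting the remaining from the first: starting from the 13.5×24 cube (324.00 mm²), the 6.5×4 cube at (1.5, 15.5) lies wholly inside it (removes its full 26.00 mm² and its 21.00 mm outline becomes a hole wall) — area = 298.00 mm². At z = 3.52: the 13.5×24 cube contributes its full rectangle (area 324.00 mm²); the cube at (1.5, 15.5) is present — its section is the full 6.5×4 rectangle (area 26.00 mm²); the r=3 cylinder at (11.5, 8) gives a regular 16-gon of circumradius 3 (constant along its height) (area = (16/2)·3.000²·sin(360°/16) = 27.55 mm²); Taking the first minus the rest: starting from the 13.5×24 cube (324.00 mm²), the 6.5×4 cube at (1.5, 15.5) lies wholly inside it (removes its full 26.00 mm² and its 21.00 mm outline becomes a hole wall); the r=3 cylinder at (11.5, 8) partially overlaps it — only the 24.64 mm² overlap (of its 27.55 mm²) is removed, clipping the outline — area = 273.36 mm². Checking containment: the cross-section at z = 3.52 is a subset of the cross-section at z = 1.92.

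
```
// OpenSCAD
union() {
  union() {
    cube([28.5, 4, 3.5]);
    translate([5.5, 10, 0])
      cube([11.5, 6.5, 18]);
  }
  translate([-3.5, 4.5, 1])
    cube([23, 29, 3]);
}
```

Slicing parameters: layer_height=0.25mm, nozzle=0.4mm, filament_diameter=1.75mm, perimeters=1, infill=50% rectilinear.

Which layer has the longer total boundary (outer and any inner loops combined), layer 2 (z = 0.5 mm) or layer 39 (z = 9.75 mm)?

Layer 2 (z = 0.5): the cube is present — its section is the full 28.5×4 rectangle (perimeter 65.00 mm); the 11.5×6.5 cube at (5.5, 10) contributes its full rectangle (perimeter 36.00 mm); Merging all regions: the 2 present regions are separate (no shared area or edge), so areas and boundary lengths simply add and each stays a separate island — boundary = 101.00 mm; the cube at (-3.5, 4.5) is not intersected at this z (z outside [1, 4]); Combining (union): only that combined region is present, so the union is just that shape — boundary = 101.00 mm. So its perimeter = 101.00 mm. Layer 39 (z = 9.75): the cube is absent (z outside [0, 3.5]); the cube at (5.5, 10) (footprint 11.5×6.5) is included at this height (perimeter 36.00 mm); Taking the union: only the 11.5×6.5 cube at (5.5, 10) is present, so the union is just that shape — boundary = 36.00 mm; the cube at (-3.5, 4.5) is not intersected at this z (z outside [1, 4]); Taking the union: only the result so far is present, so the union is just that shape — boundary = 36.00 mm. So its perimeter = 36.00 mm. Layer 2 is larger (101.00 vs 36.00 mm).

layer 2 (z = 0.5 mm)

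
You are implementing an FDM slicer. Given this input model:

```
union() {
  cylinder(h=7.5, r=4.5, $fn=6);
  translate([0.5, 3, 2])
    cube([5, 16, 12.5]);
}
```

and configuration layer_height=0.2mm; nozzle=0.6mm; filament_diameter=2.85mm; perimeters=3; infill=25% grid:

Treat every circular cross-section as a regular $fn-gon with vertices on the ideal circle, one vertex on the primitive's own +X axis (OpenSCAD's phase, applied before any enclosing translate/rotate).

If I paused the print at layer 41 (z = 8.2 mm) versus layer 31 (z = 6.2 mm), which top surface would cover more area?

Layer 41 (z = 8.2): the cylinder is absent (z outside [0, 7.5]); the cube at (0.5, 3) is present — its section is the full 5×16 rectangle (area 80.00 mm²); Merging all regions: only the 5×16 cube at (0.5, 3) is present, so the union is just that shape — area = 80.00 mm². So its area = 80.00 mm². Layer 31 (z = 6.2): the cylinder: section is a regular 6-gon, circumradius r=4.5 (area = (6/2)·4.500²·sin(360°/6) = 52.61 mm²); the 5×16 cube at (0.5, 3) contributes its full rectangle (area 80.00 mm²); Merging all regions: the regions partially overlap — summed areas 132.61 mm² minus the doubly-counted overlap 1.80 mm² gives 130.81 mm² — area = 130.81 mm². So its area = 130.81 mm². Layer 31 is larger (130.81 vs 80.00 mm²).

layer 31 (z = 6.2 mm)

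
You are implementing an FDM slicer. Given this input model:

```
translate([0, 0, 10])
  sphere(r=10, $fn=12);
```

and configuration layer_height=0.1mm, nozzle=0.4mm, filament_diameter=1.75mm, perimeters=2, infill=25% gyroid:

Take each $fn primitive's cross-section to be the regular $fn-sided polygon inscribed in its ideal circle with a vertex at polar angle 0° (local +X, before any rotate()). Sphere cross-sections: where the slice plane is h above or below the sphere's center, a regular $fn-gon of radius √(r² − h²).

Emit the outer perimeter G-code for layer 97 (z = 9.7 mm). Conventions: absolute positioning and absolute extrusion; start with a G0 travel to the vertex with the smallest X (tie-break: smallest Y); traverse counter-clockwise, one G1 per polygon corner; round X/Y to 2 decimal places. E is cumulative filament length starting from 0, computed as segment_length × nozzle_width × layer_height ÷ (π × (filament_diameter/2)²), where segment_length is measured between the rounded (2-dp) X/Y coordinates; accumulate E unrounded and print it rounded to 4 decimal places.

G0 X-10.00 Y0.00 Z9.70
G1 X-8.66 Y-5.00 E0.0861
G1 X-5.00 Y-8.66 E0.1722
G1 X0.00 Y-10.00 E0.2582
G1 X5.00 Y-8.66 E0.3443
G1 X8.66 Y-5.00 E0.4304
G1 X10.00 Y0.00 E0.5165
G1 X8.66 Y5.00 E0.6026
G1 X5.00 Y8.66 E0.6887
G1 X0.00 Y10.00 E0.7747
G1 X-5.00 Y8.66 E0.8608
G1 X-8.66 Y5.00 E0.9469
G1 X-10.00 Y0.00 E1.0330

At z = 9.7 mm: the r=10 sphere slices to a regular 12-gon of circumradius 9.995 (√(r²−h²) with h=0.3 from center). The outline is a single polygon with 12 vertices. Extrusion per mm of travel: 0.4 × 0.1 / (π × 0.875²) = 0.016630. Accumulating E over each segment gives final E = 1.0330.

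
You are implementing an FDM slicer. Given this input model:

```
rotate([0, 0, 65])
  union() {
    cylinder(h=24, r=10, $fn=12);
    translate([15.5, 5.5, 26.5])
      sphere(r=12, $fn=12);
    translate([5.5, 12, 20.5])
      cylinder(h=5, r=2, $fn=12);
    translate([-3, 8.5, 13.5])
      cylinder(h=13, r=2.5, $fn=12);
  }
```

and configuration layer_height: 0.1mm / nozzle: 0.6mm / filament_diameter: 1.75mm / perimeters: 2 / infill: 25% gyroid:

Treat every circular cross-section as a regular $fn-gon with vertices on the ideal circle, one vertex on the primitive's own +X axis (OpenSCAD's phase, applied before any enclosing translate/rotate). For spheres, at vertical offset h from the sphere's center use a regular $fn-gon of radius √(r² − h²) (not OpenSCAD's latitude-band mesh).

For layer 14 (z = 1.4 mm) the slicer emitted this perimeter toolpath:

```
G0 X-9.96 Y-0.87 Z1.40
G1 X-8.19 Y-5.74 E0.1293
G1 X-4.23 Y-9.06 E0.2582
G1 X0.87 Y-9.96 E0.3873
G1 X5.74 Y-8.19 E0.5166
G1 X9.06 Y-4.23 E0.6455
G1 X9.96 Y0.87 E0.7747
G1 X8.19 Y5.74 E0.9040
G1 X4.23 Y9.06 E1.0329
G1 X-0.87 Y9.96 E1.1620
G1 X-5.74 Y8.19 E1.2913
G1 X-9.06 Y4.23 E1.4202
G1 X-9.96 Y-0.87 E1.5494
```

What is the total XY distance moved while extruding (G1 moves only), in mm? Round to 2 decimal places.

Sum the Euclidean lengths of each G1 segment: total = 62.11 mm.

62.11 mm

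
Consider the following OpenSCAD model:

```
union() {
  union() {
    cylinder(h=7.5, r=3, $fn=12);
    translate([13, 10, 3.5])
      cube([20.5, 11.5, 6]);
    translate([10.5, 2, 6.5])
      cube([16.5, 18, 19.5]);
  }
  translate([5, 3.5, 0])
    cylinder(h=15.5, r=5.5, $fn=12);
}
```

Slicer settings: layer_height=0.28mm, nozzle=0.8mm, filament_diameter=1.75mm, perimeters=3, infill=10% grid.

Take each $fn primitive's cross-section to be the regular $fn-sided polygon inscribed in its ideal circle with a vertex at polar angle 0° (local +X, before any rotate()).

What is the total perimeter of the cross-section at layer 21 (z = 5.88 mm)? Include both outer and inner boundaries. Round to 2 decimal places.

At z = 5.88 mm: the cylinder: section is a regular 12-gon, circumradius r=3 (perimeter = 2·12·3.000·sin(180°/12) = 18.63 mm); the cube at (13, 10) (footprint 20.5×11.5) is included at this height (perimeter 64.00 mm); the cube at (10.5, 2) is not intersected at this z (z outside [6.5, 26]); Combining (union): the 2 present regions are separate (no shared area or edge), so areas and boundary lengths simply add and each stays a separate island — boundary = 82.63 mm; the cylinder at (5, 3.5): section is a regular 12-gon, circumradius r=5.5 (perimeter = 2·12·5.500·sin(180°/12) = 34.16 mm); Combining (union): the regions partially overlap (shared area 7.97 mm²), so the edge portions inside another operand are dropped and the merged outline is re-measured after clipping — boundary = 104.89 mm. Overall, the cross-section has 2 separate islands. Total boundary length (outer) = 104.89 mm.

104.89 mm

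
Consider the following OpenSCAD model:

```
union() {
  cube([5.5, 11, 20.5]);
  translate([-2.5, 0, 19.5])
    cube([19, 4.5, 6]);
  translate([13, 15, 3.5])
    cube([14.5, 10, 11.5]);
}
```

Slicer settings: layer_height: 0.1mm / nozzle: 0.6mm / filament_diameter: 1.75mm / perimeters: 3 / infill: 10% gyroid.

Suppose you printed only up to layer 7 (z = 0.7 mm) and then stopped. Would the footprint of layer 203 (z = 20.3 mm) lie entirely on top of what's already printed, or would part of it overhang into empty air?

Compare the two slices. At z = 0.7: the 5.5×11 cube contributes its full rectangle (area 60.50 mm²); the cube at (-2.5, 0) is absent (z outside [19.5, 25.5]); the cube at (13, 15) does not reach this height (z outside [3.5, 15]); Combining (union): only the 5.5×11 cube is present, so the union is just that shape — area = 60.50 mm². At z = 20.3: the 5.5×11 cube contributes its full rectangle (area 60.50 mm²); the cube at (-2.5, 0) is present — its section is the full 19×4.5 rectangle (area 85.50 mm²); the cube at (13, 15) does not reach this height (z outside [3.5, 15]); Taking the union: the regions partially overlap — summed areas 146.00 mm² minus the doubly-counted overlap 24.75 mm² gives 121.25 mm² — area = 121.25 mm². Checking containment: at z = 20.3 the cross-section extends beyond the z = 0.7 cross-section by about 60.75 mm².

part overhangs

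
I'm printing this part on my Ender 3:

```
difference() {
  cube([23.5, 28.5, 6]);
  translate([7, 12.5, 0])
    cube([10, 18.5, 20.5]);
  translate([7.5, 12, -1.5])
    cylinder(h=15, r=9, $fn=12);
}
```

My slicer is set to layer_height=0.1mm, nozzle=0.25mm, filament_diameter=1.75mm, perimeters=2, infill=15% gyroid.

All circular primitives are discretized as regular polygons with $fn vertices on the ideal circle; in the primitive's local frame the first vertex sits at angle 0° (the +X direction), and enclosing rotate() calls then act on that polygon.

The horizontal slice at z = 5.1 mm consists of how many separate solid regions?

At z = 5.1 mm: the 23.5×28.5 cube contributes its full rectangle; the cube at (7, 12.5) (footprint 10×18.5) is included at this height; the r=9 cylinder at (7.5, 12) contributes a regular 12-gon of circumradius 9; After the difference (first − rest): starting from the 23.5×28.5 cube, the 10×18.5 cube at (7, 12.5) partially overlaps it — only the 160.00 mm² overlap (of its 185.00 mm²) is removed, clipping the outline; the r=9 cylinder at (7.5, 12) partially overlaps it — only the 174.34 mm² overlap (of its 243.00 mm²) is removed, clipping the outline — 2 connected regions. The result has 2 disconnected regions.

2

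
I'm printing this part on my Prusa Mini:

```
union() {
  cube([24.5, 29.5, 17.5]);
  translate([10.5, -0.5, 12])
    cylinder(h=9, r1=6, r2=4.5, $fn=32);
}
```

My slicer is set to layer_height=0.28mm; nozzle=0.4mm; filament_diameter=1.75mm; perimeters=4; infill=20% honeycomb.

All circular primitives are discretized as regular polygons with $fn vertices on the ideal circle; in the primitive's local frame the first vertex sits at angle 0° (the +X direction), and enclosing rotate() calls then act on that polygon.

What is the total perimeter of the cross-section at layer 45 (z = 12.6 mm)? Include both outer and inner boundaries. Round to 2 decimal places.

At z = 12.6 mm: the 24.5×29.5 cube contributes its full rectangle (perimeter 108.00 mm); the cone at (10.5, -0.5) (r1=6→r2=4.5) has section circumradius 5.900 here — a regular 32-gon (perimeter = 2·32·5.900·sin(180°/32) = 37.01 mm); Combining (union): the regions partially overlap (shared area 48.45 mm²), so the edge portions inside another operand are dropped and the merged outline is re-measured after clipping — boundary = 115.81 mm. Overall, the cross-section is a single solid region. Total boundary length (outer) = 115.81 mm.

115.81 mm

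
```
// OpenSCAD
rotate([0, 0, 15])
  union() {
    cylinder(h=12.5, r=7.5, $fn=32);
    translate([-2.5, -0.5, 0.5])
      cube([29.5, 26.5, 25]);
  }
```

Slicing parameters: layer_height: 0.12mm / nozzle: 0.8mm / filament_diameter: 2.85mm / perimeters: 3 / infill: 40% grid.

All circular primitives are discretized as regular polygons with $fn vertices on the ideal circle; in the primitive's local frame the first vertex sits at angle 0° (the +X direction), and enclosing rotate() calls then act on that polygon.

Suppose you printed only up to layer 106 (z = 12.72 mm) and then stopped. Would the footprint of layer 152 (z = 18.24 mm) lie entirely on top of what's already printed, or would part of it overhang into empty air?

Compare the two slices. At z = 12.72: the cylinder is not intersected at this z (z outside [0, 12.5]); the 29.5×26.5 cube at (-2.5, -0.5) contributes its full rectangle (area 781.75 mm²); Combining (union): only the 29.5×26.5 cube at (-2.5, -0.5) is present, so the union is just that shape — area = 781.75 mm²; (whole slice rotated 15° about Z — lengths, areas and connectivity unchanged). At z = 18.24: the cylinder does not reach this height (z outside [0, 12.5]); the cube at (-2.5, -0.5) (footprint 29.5×26.5) is included at this height (area 781.75 mm²); Combining (union): only the 29.5×26.5 cube at (-2.5, -0.5) is present, so the union is just that shape — area = 781.75 mm²; (whole slice rotated 15° about Z — lengths, areas and connectivity unchanged). Checking containment: the cross-section at z = 18.24 is a subset of the cross-section at z = 12.72.

entirely on top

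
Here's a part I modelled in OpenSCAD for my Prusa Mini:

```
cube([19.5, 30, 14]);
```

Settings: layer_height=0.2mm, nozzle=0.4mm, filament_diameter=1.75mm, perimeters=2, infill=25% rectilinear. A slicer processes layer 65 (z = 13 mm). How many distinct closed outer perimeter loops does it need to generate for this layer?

1

At z = 13 mm: the cube is present — its section is the full 19.5×30 rectangle. The result has 1 disconnected region.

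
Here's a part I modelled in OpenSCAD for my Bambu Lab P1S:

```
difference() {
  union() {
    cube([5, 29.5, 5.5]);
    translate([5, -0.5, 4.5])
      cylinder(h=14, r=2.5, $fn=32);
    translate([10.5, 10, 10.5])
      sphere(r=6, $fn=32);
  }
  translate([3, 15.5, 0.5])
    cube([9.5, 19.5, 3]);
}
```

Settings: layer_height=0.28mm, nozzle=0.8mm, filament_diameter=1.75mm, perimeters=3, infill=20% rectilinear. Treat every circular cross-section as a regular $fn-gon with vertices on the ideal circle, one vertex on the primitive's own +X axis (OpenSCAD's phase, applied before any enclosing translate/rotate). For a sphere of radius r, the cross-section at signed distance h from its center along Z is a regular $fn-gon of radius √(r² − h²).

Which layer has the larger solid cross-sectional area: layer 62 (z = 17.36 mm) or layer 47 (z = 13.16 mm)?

layer 47 (z = 13.16 mm)

Layer 62 (z = 17.36): the cube does not reach this height (z outside [0, 5.5]); the r=2.5 cylinder at (5, -0.5) contributes a regular 32-gon of circumradius 2.5 (area = (32/2)·2.500²·sin(360°/32) = 19.51 mm²); the sphere at (10.5, 10) is not intersected at this z (|z−center|=6.860 > r=6); Merging all regions: only the r=2.5 cylinder at (5, -0.5) is present, so the union is just that shape — area = 19.51 mm²; the cube at (3, 15.5) does not reach this height (z outside [0.5, 3.5]); Taking the first minus the rest: none of the subtracted shapes is present at this height, so the result so far is unchanged — area = 19.51 mm². So its area = 19.51 mm². Layer 47 (z = 13.16): the cube is absent (z outside [0, 5.5]); the r=2.5 cylinder at (5, -0.5) gives a regular 32-gon of circumradius 2.5 (constant along its height) (area = (32/2)·2.500²·sin(360°/32) = 19.51 mm²); the sphere at (10.5, 10): section is a regular 32-gon, circumradius = √(r²−h²) = √(6²−2.66²) = 5.378 (area = (32/2)·5.378²·sin(360°/32) = 90.29 mm²); Merging all regions: the 2 present regions are separate (no shared area or edge), so areas and boundary lengths simply add and each stays a separate island — area = 109.79 mm²; the cube at (3, 15.5) does not reach this height (z outside [0.5, 3.5]); Subtracting the remaining from the first: none of the subtracted shapes is present at this height, so that combined region is unchanged — area = 109.79 mm². So its area = 109.79 mm². Layer 47 is larger (109.79 vs 19.51 mm²).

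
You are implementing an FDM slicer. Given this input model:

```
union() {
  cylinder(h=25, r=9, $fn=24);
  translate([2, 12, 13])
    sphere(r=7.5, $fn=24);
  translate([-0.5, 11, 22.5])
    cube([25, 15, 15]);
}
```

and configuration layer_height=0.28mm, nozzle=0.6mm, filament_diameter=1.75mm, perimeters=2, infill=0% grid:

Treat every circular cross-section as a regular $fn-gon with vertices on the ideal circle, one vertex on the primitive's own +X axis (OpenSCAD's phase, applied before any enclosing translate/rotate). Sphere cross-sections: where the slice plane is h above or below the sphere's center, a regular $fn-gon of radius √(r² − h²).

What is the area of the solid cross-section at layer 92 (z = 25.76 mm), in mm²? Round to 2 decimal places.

At z = 25.76 mm: the cylinder is absent (z outside [0, 25]); the sphere at (2, 12) is not intersected at this z (|z−center|=12.760 > r=7.5); the cube at (-0.5, 11) (footprint 25×15) is included at this height (area 375.00 mm²); Taking the union: only the 25×15 cube at (-0.5, 11) is present, so the union is just that shape — area = 375.00 mm². Overall, the cross-section is a single solid region. Net area = 375.00 mm².

375.00 mm²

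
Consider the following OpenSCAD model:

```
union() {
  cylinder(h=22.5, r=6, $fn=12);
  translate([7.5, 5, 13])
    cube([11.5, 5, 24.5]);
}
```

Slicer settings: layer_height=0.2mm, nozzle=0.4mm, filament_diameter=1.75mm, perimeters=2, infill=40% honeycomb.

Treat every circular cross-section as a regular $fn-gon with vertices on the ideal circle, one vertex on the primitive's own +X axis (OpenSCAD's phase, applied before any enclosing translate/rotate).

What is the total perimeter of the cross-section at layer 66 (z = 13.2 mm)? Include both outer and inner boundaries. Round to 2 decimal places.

70.27 mm

At z = 13.2 mm: the cylinder: section is a regular 12-gon, circumradius r=6 (perimeter = 2·12·6.000·sin(180°/12) = 37.27 mm); the 11.5×5 cube at (7.5, 5) contributes its full rectangle (perimeter 33.00 mm); Taking the union: the 2 present regions are separate (no shared area or edge), so areas and boundary lengths simply add and each stays a separate island — boundary = 70.27 mm. Overall, the cross-section has 2 separate islands. Total boundary length (outer) = 70.27 mm.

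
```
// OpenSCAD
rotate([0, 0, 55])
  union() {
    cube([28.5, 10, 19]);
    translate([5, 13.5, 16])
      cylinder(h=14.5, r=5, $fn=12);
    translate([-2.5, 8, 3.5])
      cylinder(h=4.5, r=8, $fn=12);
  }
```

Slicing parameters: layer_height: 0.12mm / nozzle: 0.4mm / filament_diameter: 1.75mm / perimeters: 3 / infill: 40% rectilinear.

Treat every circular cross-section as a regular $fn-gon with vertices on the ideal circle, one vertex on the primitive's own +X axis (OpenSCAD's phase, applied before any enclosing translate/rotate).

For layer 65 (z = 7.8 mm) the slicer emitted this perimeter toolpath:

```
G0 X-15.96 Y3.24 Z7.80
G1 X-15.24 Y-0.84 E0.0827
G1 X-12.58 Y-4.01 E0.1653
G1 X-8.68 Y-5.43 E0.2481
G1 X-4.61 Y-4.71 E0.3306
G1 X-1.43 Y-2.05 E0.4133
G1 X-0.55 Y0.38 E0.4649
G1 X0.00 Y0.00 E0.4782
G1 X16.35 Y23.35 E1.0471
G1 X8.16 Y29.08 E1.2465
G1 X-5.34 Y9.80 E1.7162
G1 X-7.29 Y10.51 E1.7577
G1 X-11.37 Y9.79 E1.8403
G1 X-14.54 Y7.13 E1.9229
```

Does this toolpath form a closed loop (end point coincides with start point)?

no

Start point (G0): (-15.96, 3.24). End point (last G1): the path does not return to the start — open.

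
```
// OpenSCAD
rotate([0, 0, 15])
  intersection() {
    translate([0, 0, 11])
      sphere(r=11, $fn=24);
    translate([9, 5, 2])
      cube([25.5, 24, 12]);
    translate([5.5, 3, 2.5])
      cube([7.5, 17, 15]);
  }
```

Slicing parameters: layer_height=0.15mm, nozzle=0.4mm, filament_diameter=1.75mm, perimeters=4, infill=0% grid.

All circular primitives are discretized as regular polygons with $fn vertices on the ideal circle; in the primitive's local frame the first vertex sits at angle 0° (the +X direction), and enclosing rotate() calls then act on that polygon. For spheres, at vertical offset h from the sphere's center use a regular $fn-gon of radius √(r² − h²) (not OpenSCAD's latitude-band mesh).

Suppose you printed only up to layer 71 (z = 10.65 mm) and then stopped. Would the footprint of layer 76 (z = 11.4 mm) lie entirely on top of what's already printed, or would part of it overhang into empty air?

entirely on top

Compare the two slices. At z = 10.65: the r=11 sphere contributes a regular 24-gon of circumradius √(11²−0.35²) = 10.994 (area = (24/2)·10.994²·sin(360°/24) = 375.42 mm²); the 25.5×24 cube at (9, 5) contributes its full rectangle (area 612.00 mm²); the 7.5×17 cube at (5.5, 3) contributes its full rectangle (area 127.50 mm²); Keeping only the common overlap: the 25.5×24 cube at (9, 5) partially overlaps the r=11 sphere; clipping to the common part keeps 0.49 mm²; the running intersection lies inside the 7.5×17 cube at (5.5, 3), so it is kept whole — area = 0.49 mm²; (rotated 15° about Z; rotation is an isometry so areas/perimeters/island counts are preserved). At z = 11.4: the sphere: section is a regular 24-gon, circumradius = √(r²−h²) = √(11²−0.4²) = 10.993 (area = (24/2)·10.993²·sin(360°/24) = 375.31 mm²); the 25.5×24 cube at (9, 5) contributes its full rectangle (area 612.00 mm²); the 7.5×17 cube at (5.5, 3) contributes its full rectangle (area 127.50 mm²); Keeping only the common overlap: the 25.5×24 cube at (9, 5) partially overlaps the r=11 sphere; clipping to the common part keeps 0.49 mm²; the running intersection lies inside the 7.5×17 cube at (5.5, 3), so it is kept whole — area = 0.49 mm²; (whole slice rotated 15° about Z — lengths, areas and connectivity unchanged). Checking containment: the cross-section at z = 11.4 is a subset of the cross-section at z = 10.65.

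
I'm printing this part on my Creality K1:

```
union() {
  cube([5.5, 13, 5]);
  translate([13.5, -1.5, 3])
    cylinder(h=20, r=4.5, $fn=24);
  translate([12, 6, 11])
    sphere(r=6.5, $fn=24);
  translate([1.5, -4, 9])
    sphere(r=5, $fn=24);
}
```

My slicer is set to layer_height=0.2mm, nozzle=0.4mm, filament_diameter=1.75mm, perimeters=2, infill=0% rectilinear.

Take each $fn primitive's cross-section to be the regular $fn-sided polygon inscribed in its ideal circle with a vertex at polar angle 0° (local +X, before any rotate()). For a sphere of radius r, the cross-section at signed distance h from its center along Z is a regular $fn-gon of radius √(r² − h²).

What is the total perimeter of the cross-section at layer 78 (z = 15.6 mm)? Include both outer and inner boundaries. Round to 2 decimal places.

At z = 15.6 mm: the cube is not intersected at this z (z outside [0, 5]); the cylinder at (13.5, -1.5): section is a regular 24-gon, circumradius r=4.5 (perimeter = 2·24·4.500·sin(180°/24) = 28.19 mm); the sphere at (12, 6): section is a regular 24-gon, circumradius = √(r²−h²) = √(6.5²−4.6²) = 4.592 (perimeter = 2·24·4.592·sin(180°/24) = 28.77 mm); the sphere at (1.5, -4) is not intersected at this z (|z−center|=6.600 > r=5); Merging all regions: the regions partially overlap (shared area 4.54 mm²), so the edge portions inside another operand are dropped and the merged outline is re-measured after clipping — boundary = 46.77 mm. Overall, the cross-section is a single solid region. Total boundary length (outer) = 46.77 mm.

46.77 mm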